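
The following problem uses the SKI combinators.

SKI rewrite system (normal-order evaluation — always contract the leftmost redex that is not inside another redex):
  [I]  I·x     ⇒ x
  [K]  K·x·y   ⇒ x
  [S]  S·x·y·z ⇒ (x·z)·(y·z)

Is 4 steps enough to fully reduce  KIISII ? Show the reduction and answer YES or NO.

Answer: YES — reaches normal form SII in 2 ≤ 4 steps

Reduction:
  start: KIISII
  →1  ISII
  →2  SII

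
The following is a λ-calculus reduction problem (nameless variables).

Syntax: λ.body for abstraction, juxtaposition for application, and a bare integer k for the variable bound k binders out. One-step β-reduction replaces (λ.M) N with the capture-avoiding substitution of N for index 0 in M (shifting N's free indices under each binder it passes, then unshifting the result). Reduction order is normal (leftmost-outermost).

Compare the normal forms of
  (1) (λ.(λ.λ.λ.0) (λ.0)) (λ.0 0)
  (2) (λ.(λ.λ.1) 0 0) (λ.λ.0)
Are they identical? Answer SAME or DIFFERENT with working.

Term A:
  start: (λ.(λ.λ.λ.0) (λ.0)) (λ.0 0)
  [1] (λ.λ.λ.0) (λ.0)
  [2] λ.λ.0

Term B:
  start: (λ.(λ.λ.1) 0 0) (λ.λ.0)
  [1] (λ.λ.1) (λ.λ.0) (λ.λ.0)
  [2] (λ.λ.λ.0) (λ.λ.0)
  [3] λ.λ.0

Answer: SAME — A ⇓ λ.λ.0, B ⇓ λ.λ.0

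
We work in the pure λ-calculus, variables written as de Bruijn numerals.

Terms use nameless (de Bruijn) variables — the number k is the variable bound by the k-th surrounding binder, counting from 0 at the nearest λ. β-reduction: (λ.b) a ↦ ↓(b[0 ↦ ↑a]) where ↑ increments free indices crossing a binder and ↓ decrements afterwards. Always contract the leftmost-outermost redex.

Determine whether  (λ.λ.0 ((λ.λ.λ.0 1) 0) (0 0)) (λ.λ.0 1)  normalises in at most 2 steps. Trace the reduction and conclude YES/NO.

  start: (λ.λ.0 ((λ.λ.λ.0 1) 0) (0 0)) (λ.λ.0 1)
  [1] λ.0 ((λ.λ.λ.0 1) 0) (0 0)
  [2] λ.0 (λ.λ.0 1) (0 0)

Answer: YES — reaches normal form λ.0 (λ.λ.0 1) (0 0) in 2 ≤ 2 steps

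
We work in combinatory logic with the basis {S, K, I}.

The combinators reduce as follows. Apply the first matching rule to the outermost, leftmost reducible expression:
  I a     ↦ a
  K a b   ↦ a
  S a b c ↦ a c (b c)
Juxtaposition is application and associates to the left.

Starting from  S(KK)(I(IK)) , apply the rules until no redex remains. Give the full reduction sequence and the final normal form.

Answer: normal form = S(KK)K  (in 2 steps)

Derivation:
  start: S(KK)(I(IK))
  →1  S(KK)(IK)
  →2  S(KK)K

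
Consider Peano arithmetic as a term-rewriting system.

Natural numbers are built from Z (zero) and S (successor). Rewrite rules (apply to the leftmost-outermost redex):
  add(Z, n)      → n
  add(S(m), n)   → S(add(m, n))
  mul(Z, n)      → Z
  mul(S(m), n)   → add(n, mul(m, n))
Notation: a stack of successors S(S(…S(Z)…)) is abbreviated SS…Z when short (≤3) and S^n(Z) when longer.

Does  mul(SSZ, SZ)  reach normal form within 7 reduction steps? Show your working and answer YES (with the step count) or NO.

Answer: YES — reaches normal form SSZ in 7 ≤ 7 steps

Derivation:
  start: mul(SSZ, SZ)
  →1  add(SZ, mul(SZ, SZ))
  →2  S(add(Z, mul(SZ, SZ)))
  →3  S(mul(SZ, SZ))
  →4  S(add(SZ, mul(Z, SZ)))
  →5  S(S(add(Z, mul(Z, SZ))))
  →6  S(S(mul(Z, SZ)))
  →7  SSZ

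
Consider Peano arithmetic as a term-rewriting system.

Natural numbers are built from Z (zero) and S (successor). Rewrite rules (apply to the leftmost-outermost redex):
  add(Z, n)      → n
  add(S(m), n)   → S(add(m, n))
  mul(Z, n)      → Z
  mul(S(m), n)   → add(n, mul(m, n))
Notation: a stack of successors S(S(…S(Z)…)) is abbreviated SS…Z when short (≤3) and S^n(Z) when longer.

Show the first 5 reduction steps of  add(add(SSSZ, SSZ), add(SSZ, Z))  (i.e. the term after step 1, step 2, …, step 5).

  start: add(add(SSSZ, SSZ), add(SSZ, Z))
  [1] add(S(add(SSZ, SSZ)), add(SSZ, Z))
  [2] S(add(add(SSZ, SSZ), add(SSZ, Z)))
  [3] S(add(S(add(SZ, SSZ)), add(SSZ, Z)))
  [4] S(S(add(add(SZ, SSZ), add(SSZ, Z))))
  [5] S(S(add(S(add(Z, SSZ)), add(SSZ, Z))))

Answer: after 5 steps: S(S(add(S(add(Z, SSZ)), add(SSZ, Z))))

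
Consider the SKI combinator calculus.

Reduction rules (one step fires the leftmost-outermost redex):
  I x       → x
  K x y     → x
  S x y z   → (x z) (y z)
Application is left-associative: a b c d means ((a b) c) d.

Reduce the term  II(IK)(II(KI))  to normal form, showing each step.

Answer: normal form = K(KI)  (in 5 steps)

Reduction:
  start: II(IK)(II(KI))
  step 1: I(IK)(II(KI))
  step 2: IK(II(KI))
  step 3: K(II(KI))
  step 4: K(I(KI))
  step 5: K(KI)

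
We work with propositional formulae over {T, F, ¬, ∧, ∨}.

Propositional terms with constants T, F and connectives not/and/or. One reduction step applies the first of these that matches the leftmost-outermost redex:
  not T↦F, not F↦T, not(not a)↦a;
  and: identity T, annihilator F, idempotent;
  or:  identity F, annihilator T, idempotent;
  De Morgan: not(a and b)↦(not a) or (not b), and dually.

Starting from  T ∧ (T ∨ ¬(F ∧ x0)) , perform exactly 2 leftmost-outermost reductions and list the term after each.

Answer: after 2 steps: T

Reduction:
  start: T ∧ (T ∨ ¬(F ∧ x0))
  step 1: T ∨ ¬(F ∧ x0)
  step 2: T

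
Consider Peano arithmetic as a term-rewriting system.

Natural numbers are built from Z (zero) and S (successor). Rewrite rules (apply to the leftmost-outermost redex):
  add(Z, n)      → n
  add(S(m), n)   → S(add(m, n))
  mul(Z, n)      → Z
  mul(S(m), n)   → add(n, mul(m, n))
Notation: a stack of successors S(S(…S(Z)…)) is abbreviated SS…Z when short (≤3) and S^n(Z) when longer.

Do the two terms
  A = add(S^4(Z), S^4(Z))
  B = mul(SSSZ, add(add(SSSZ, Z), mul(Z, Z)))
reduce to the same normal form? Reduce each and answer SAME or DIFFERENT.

Answer: DIFFERENT — A ⇓ S^8(Z), B ⇓ S^9(Z)

Derivation:
Term A:
  start: add(S^4(Z), S^4(Z))
  →1  S(add(SSSZ, S^4(Z)))
  →2  S(S(add(SSZ, S^4(Z))))
  →3  S(S(S(add(SZ, S^4(Z)))))
  →4  S(S(S(S(add(Z, S^4(Z))))))
  →5  S^8(Z)

Term B:
  start: mul(SSSZ, add(add(SSSZ, Z), mul(Z, Z)))
  →1  add(add(add(SSSZ, Z), mul(Z, Z)), mul(SSZ, add(add(SSSZ, Z), mul(Z, Z))))
  →2  add(add(S(add(SSZ, Z)), mul(Z, Z)), mul(SSZ, add(add(SSSZ, Z), mul(Z, Z))))
  →3  add(S(add(add(SSZ, Z), mul(Z, Z))), mul(SSZ, add(add(SSSZ, Z), mul(Z, Z))))
  →4  S(add(add(add(SSZ, Z), mul(Z, Z)), mul(SSZ, add(add(SSSZ, Z), mul(Z, Z)))))
  →5  S(add(add(S(add(SZ, Z)), mul(Z, Z)), mul(SSZ, add(add(SSSZ, Z), mul(Z, Z)))))
  →6  S(add(S(add(add(SZ, Z), mul(Z, Z))), mul(SSZ, add(add(SSSZ, Z), mul(Z, Z)))))
  →7  S(S(add(add(add(SZ, Z), mul(Z, Z)), mul(SSZ, add(add(SSSZ, Z), mul(Z, Z))))))
  →8  S(S(add(add(S(add(Z, Z)), mul(Z, Z)), mul(SSZ, add(add(SSSZ, Z), mul(Z, Z))))))
  →9  S(S(add(S(add(add(Z, Z), mul(Z, Z))), mul(SSZ, add(add(SSSZ, Z), mul(Z, Z))))))
  →10  S(S(S(add(add(add(Z, Z), mul(Z, Z)), mul(SSZ, add(add(SSSZ, Z), mul(Z, Z)))))))
  →11  S(S(S(add(add(Z, mul(Z, Z)), mul(SSZ, add(add(SSSZ, Z), mul(Z, Z)))))))
  →12  S(S(S(add(mul(Z, Z), mul(SSZ, add(add(SSSZ, Z), mul(Z, Z)))))))
  →13  S(S(S(add(Z, mul(SSZ, add(add(SSSZ, Z), mul(Z, Z)))))))
  →14  S(S(S(mul(SSZ, add(add(SSSZ, Z), mul(Z, Z))))))
  →15  S(S(S(add(add(add(SSSZ, Z), mul(Z, Z)), mul(SZ, add(add(SSSZ, Z), mul(Z, Z)))))))
  →16  S(S(S(add(add(S(add(SSZ, Z)), mul(Z, Z)), mul(SZ, add(add(SSSZ, Z), mul(Z, Z)))))))
  →17  S(S(S(add(S(add(add(SSZ, Z), mul(Z, Z))), mul(SZ, add(add(SSSZ, Z), mul(Z, Z)))))))
  →18  S(S(S(S(add(add(add(SSZ, Z), mul(Z, Z)), mul(SZ, add(add(SSSZ, Z), mul(Z, Z))))))))
  →19  S(S(S(S(add(add(S(add(SZ, Z)), mul(Z, Z)), mul(SZ, add(add(SSSZ, Z), mul(Z, Z))))))))
  →20  S(S(S(S(add(S(add(add(SZ, Z), mul(Z, Z))), mul(SZ, add(add(SSSZ, Z), mul(Z, Z))))))))
  →21  S(S(S(S(S(add(add(add(SZ, Z), mul(Z, Z)), mul(SZ, add(add(SSSZ, Z), mul(Z, Z)))))))))
  →22  S(S(S(S(S(add(add(S(add(Z, Z)), mul(Z, Z)), mul(SZ, add(add(SSSZ, Z), mul(Z, Z)))))))))
  →23  S(S(S(S(S(add(S(add(add(Z, Z), mul(Z, Z))), mul(SZ, add(add(SSSZ, Z), mul(Z, Z)))))))))
  →24  S(S(S(S(S(S(add(add(add(Z, Z), mul(Z, Z)), mul(SZ, add(add(SSSZ, Z), mul(Z, Z))))))))))
  →25  S(S(S(S(S(S(add(add(Z, mul(Z, Z)), mul(SZ, add(add(SSSZ, Z), mul(Z, Z))))))))))
  →26  S(S(S(S(S(S(add(mul(Z, Z), mul(SZ, add(add(SSSZ, Z), mul(Z, Z))))))))))
  →27  S(S(S(S(S(S(add(Z, mul(SZ, add(add(SSSZ, Z), mul(Z, Z))))))))))
  →28  S(S(S(S(S(S(mul(SZ, add(add(SSSZ, Z), mul(Z, Z)))))))))
  →29  S(S(S(S(S(S(add(add(add(SSSZ, Z), mul(Z, Z)), mul(Z, add(add(SSSZ, Z), mul(Z, Z))))))))))
  →30  S(S(S(S(S(S(add(add(S(add(SSZ, Z)), mul(Z, Z)), mul(Z, add(add(SSSZ, Z), mul(Z, Z))))))))))
  →31  S(S(S(S(S(S(add(S(add(add(SSZ, Z), mul(Z, Z))), mul(Z, add(add(SSSZ, Z), mul(Z, Z))))))))))
  →32  S(S(S(S(S(S(S(add(add(add(SSZ, Z), mul(Z, Z)), mul(Z, add(add(SSSZ, Z), mul(Z, Z)))))))))))
  →33  S(S(S(S(S(S(S(add(add(S(add(SZ, Z)), mul(Z, Z)), mul(Z, add(add(SSSZ, Z), mul(Z, Z)))))))))))
  →34  S(S(S(S(S(S(S(add(S(add(add(SZ, Z), mul(Z, Z))), mul(Z, add(add(SSSZ, Z), mul(Z, Z)))))))))))
  →35  S(S(S(S(S(S(S(S(add(add(add(SZ, Z), mul(Z, Z)), mul(Z, add(add(SSSZ, Z), mul(Z, Z))))))))))))
  →36  S(S(S(S(S(S(S(S(add(add(S(add(Z, Z)), mul(Z, Z)), mul(Z, add(add(SSSZ, Z), mul(Z, Z))))))))))))
  →37  S(S(S(S(S(S(S(S(add(S(add(add(Z, Z), mul(Z, Z))), mul(Z, add(add(SSSZ, Z), mul(Z, Z))))))))))))
  →38  S(S(S(S(S(S(S(S(S(add(add(add(Z, Z), mul(Z, Z)), mul(Z, add(add(SSSZ, Z), mul(Z, Z)))))))))))))
  →39  S(S(S(S(S(S(S(S(S(add(add(Z, mul(Z, Z)), mul(Z, add(add(SSSZ, Z), mul(Z, Z)))))))))))))
  →40  S(S(S(S(S(S(S(S(S(add(mul(Z, Z), mul(Z, add(add(SSSZ, Z), mul(Z, Z)))))))))))))
  →41  S(S(S(S(S(S(S(S(S(add(Z, mul(Z, add(add(SSSZ, Z), mul(Z, Z)))))))))))))
  →42  S(S(S(S(S(S(S(S(S(mul(Z, add(add(SSSZ, Z), mul(Z, Z))))))))))))
  →43  S^9(Z)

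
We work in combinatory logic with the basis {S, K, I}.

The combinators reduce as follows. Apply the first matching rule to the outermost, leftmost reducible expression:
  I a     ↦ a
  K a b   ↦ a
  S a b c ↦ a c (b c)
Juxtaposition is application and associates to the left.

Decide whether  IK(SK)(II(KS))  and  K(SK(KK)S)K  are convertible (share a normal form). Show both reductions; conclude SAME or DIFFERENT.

Answer: DIFFERENT — A ⇓ SK, B ⇓ S

Derivation:
Term A:
  start: IK(SK)(II(KS))
  step 1: K(SK)(II(KS))
  step 2: SK

Term B:
  start: K(SK(KK)S)K
  step 1: SK(KK)S
  step 2: KS(KKS)
  step 3: S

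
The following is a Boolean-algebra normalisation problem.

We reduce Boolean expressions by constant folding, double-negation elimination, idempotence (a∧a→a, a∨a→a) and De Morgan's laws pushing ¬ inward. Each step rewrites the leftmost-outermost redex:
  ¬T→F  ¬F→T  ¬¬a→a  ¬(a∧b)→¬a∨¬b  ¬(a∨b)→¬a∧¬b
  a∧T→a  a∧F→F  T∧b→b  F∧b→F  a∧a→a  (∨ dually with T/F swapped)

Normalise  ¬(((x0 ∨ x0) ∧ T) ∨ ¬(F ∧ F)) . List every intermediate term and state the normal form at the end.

  start: ¬(((x0 ∨ x0) ∧ T) ∨ ¬(F ∧ F))
  →1  ¬((x0 ∨ x0) ∧ T) ∧ ¬¬(F ∧ F)
  →2  (¬(x0 ∨ x0) ∨ ¬T) ∧ ¬¬(F ∧ F)
  →3  ((¬x0 ∧ ¬x0) ∨ ¬T) ∧ ¬¬(F ∧ F)
  →4  (¬x0 ∨ ¬T) ∧ ¬¬(F ∧ F)
  →5  (¬x0 ∨ F) ∧ ¬¬(F ∧ F)
  →6  ¬x0 ∧ ¬¬(F ∧ F)
  →7  ¬x0 ∧ (F ∧ F)
  →8  ¬x0 ∧ F
  →9  F

Answer: normal form = F  (in 9 steps)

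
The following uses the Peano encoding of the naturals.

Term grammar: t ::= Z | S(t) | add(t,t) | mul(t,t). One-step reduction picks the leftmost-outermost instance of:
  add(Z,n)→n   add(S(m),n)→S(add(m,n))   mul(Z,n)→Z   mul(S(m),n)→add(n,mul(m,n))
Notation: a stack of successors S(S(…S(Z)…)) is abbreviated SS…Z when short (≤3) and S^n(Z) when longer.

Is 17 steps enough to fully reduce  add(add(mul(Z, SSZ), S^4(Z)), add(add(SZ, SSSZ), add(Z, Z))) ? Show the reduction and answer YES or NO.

  start: add(add(mul(Z, SSZ), S^4(Z)), add(add(SZ, SSSZ), add(Z, Z)))
  step 1: add(add(Z, S^4(Z)), add(add(SZ, SSSZ), add(Z, Z)))
  step 2: add(S^4(Z), add(add(SZ, SSSZ), add(Z, Z)))
  step 3: S(add(SSSZ, add(add(SZ, SSSZ), add(Z, Z))))
  step 4: S(S(add(SSZ, add(add(SZ, SSSZ), add(Z, Z)))))
  step 5: S(S(S(add(SZ, add(add(SZ, SSSZ), add(Z, Z))))))
  step 6: S(S(S(S(add(Z, add(add(SZ, SSSZ), add(Z, Z)))))))
  step 7: S(S(S(S(add(add(SZ, SSSZ), add(Z, Z))))))
  step 8: S(S(S(S(add(S(add(Z, SSSZ)), add(Z, Z))))))
  step 9: S(S(S(S(S(add(add(Z, SSSZ), add(Z, Z)))))))
  step 10: S(S(S(S(S(add(SSSZ, add(Z, Z)))))))
  step 11: S(S(S(S(S(S(add(SSZ, add(Z, Z))))))))
  step 12: S(S(S(S(S(S(S(add(SZ, add(Z, Z)))))))))
  step 13: S(S(S(S(S(S(S(S(add(Z, add(Z, Z))))))))))
  step 14: S(S(S(S(S(S(S(S(add(Z, Z)))))))))
  step 15: S^8(Z)

Answer: YES — reaches normal form S^8(Z) in 15 ≤ 17 steps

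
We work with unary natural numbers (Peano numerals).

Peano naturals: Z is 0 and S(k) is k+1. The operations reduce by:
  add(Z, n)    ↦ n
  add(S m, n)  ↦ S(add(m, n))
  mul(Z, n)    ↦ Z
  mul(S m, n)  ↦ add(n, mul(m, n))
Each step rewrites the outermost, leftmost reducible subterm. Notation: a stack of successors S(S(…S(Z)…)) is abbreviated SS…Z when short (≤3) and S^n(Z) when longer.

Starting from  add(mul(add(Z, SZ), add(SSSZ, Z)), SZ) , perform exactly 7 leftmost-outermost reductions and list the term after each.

Answer: after 7 steps: S(add(S(add(add(SZ, Z), mul(Z, add(SSSZ, Z)))), SZ))

Derivation:
  start: add(mul(add(Z, SZ), add(SSSZ, Z)), SZ)
  [1] add(mul(SZ, add(SSSZ, Z)), SZ)
  [2] add(add(add(SSSZ, Z), mul(Z, add(SSSZ, Z))), SZ)
  [3] add(add(S(add(SSZ, Z)), mul(Z, add(SSSZ, Z))), SZ)
  [4] add(S(add(add(SSZ, Z), mul(Z, add(SSSZ, Z)))), SZ)
  [5] S(add(add(add(SSZ, Z), mul(Z, add(SSSZ, Z))), SZ))
  [6] S(add(add(S(add(SZ, Z)), mul(Z, add(SSSZ, Z))), SZ))
  [7] S(add(S(add(add(SZ, Z), mul(Z, add(SSSZ, Z)))), SZ))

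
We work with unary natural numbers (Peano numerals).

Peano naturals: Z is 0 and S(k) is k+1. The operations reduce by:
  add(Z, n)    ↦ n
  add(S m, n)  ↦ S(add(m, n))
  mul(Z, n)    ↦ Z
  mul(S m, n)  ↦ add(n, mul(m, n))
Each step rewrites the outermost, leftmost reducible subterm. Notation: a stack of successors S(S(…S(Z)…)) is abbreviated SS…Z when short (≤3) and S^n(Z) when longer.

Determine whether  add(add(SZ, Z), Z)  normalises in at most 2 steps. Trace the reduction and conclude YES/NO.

Answer: NO — after 2 steps the term is S(add(add(Z, Z), Z)), not yet normal

Reduction:
  start: add(add(SZ, Z), Z)
  [1] add(S(add(Z, Z)), Z)
  [2] S(add(add(Z, Z), Z))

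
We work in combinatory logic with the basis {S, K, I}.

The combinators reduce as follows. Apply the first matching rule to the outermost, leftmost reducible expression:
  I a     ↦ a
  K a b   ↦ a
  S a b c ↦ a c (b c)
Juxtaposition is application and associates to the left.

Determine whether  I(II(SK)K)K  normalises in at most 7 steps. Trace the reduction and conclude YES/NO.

  start: I(II(SK)K)K
  [1] II(SK)KK
  [2] I(SK)KK
  [3] SKKK
  [4] KK(KK)
  [5] K

Answer: YES — reaches normal form K in 5 ≤ 7 steps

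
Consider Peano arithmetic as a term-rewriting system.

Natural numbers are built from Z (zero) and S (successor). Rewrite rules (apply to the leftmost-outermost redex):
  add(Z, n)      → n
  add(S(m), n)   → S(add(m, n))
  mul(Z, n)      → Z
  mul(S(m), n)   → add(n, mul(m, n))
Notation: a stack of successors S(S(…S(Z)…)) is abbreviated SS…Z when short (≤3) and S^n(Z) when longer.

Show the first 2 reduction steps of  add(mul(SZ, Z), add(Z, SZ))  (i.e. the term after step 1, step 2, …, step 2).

Answer: after 2 steps: add(mul(Z, Z), add(Z, SZ))

Derivation:
  start: add(mul(SZ, Z), add(Z, SZ))
  [1] add(add(Z, mul(Z, Z)), add(Z, SZ))
  [2] add(mul(Z, Z), add(Z, SZ))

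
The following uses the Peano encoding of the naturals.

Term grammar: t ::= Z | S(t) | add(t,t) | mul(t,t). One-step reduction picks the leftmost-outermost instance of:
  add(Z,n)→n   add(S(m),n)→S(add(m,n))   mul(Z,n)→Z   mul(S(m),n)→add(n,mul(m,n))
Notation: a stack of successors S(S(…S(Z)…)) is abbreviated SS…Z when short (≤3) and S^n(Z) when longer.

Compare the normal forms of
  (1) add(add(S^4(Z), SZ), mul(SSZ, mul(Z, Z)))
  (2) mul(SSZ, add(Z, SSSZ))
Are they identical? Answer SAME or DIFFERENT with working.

Answer: DIFFERENT — A ⇓ S^5(Z), B ⇓ S^6(Z)

Derivation:
Term A:
  start: add(add(S^4(Z), SZ), mul(SSZ, mul(Z, Z)))
  →1  add(S(add(SSSZ, SZ)), mul(SSZ, mul(Z, Z)))
  →2  S(add(add(SSSZ, SZ), mul(SSZ, mul(Z, Z))))
  →3  S(add(S(add(SSZ, SZ)), mul(SSZ, mul(Z, Z))))
  →4  S(S(add(add(SSZ, SZ), mul(SSZ, mul(Z, Z)))))
  →5  S(S(add(S(add(SZ, SZ)), mul(SSZ, mul(Z, Z)))))
  →6  S(S(S(add(add(SZ, SZ), mul(SSZ, mul(Z, Z))))))
  →7  S(S(S(add(S(add(Z, SZ)), mul(SSZ, mul(Z, Z))))))
  →8  S(S(S(S(add(add(Z, SZ), mul(SSZ, mul(Z, Z)))))))
  →9  S(S(S(S(add(SZ, mul(SSZ, mul(Z, Z)))))))
  →10  S(S(S(S(S(add(Z, mul(SSZ, mul(Z, Z))))))))
  →11  S(S(S(S(S(mul(SSZ, mul(Z, Z)))))))
  →12  S(S(S(S(S(add(mul(Z, Z), mul(SZ, mul(Z, Z))))))))
  →13  S(S(S(S(S(add(Z, mul(SZ, mul(Z, Z))))))))
  →14  S(S(S(S(S(mul(SZ, mul(Z, Z)))))))
  →15  S(S(S(S(S(add(mul(Z, Z), mul(Z, mul(Z, Z))))))))
  →16  S(S(S(S(S(add(Z, mul(Z, mul(Z, Z))))))))
  →17  S(S(S(S(S(mul(Z, mul(Z, Z)))))))
  →18  S^5(Z)

Term B:
  start: mul(SSZ, add(Z, SSSZ))
  →1  add(add(Z, SSSZ), mul(SZ, add(Z, SSSZ)))
  →2  add(SSSZ, mul(SZ, add(Z, SSSZ)))
  →3  S(add(SSZ, mul(SZ, add(Z, SSSZ))))
  →4  S(S(add(SZ, mul(SZ, add(Z, SSSZ)))))
  →5  S(S(S(add(Z, mul(SZ, add(Z, SSSZ))))))
  →6  S(S(S(mul(SZ, add(Z, SSSZ)))))
  →7  S(S(S(add(add(Z, SSSZ), mul(Z, add(Z, SSSZ))))))
  →8  S(S(S(add(SSSZ, mul(Z, add(Z, SSSZ))))))
  →9  S(S(S(S(add(SSZ, mul(Z, add(Z, SSSZ)))))))
  →10  S(S(S(S(S(add(SZ, mul(Z, add(Z, SSSZ))))))))
  →11  S(S(S(S(S(S(add(Z, mul(Z, add(Z, SSSZ)))))))))
  →12  S(S(S(S(S(S(mul(Z, add(Z, SSSZ))))))))
  →13  S^6(Z)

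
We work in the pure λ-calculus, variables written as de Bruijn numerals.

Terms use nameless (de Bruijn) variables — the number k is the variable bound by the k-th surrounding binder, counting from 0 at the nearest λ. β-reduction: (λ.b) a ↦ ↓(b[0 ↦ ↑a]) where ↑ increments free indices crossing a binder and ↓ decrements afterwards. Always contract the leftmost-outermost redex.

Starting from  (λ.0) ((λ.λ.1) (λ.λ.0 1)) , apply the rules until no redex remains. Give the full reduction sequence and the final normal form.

Answer: normal form = λ.λ.λ.0 1  (in 2 steps)

Working:
  start: (λ.0) ((λ.λ.1) (λ.λ.0 1))
  →1  (λ.λ.1) (λ.λ.0 1)
  →2  λ.λ.λ.0 1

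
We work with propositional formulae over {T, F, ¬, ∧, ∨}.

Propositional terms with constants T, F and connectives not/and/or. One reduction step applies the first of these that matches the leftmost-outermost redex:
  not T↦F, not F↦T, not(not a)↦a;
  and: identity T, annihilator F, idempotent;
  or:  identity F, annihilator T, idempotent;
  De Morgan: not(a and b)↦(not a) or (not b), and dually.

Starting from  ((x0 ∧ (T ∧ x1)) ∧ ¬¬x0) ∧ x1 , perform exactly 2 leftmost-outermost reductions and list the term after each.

Answer: after 2 steps: ((x0 ∧ x1) ∧ x0) ∧ x1

Derivation:
  start: ((x0 ∧ (T ∧ x1)) ∧ ¬¬x0) ∧ x1
  [1] ((x0 ∧ x1) ∧ ¬¬x0) ∧ x1
  [2] ((x0 ∧ x1) ∧ x0) ∧ x1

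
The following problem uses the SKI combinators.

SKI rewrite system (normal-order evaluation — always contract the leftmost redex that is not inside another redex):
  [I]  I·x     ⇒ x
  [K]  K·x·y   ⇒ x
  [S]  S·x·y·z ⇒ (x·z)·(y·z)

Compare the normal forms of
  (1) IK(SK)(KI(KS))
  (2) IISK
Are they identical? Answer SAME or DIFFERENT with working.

Answer: SAME — A ⇓ SK, B ⇓ SK

Working:
Term A:
  start: IK(SK)(KI(KS))
  [1] K(SK)(KI(KS))
  [2] SK

Term B:
  start: IISK
  [1] ISK
  [2] SK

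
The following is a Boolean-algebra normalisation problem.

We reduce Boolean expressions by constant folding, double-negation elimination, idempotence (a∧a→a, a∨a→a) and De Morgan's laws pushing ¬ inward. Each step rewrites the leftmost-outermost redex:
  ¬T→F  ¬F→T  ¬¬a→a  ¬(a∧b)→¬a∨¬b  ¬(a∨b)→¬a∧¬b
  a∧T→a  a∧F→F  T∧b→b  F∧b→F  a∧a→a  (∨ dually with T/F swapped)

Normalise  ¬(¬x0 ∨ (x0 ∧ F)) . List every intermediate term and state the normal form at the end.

Answer: normal form = x0  (in 6 steps)

Derivation:
  start: ¬(¬x0 ∨ (x0 ∧ F))
  step 1: ¬¬x0 ∧ ¬(x0 ∧ F)
  step 2: x0 ∧ ¬(x0 ∧ F)
  step 3: x0 ∧ (¬x0 ∨ ¬F)
  step 4: x0 ∧ (¬x0 ∨ T)
  step 5: x0 ∧ T
  step 6: x0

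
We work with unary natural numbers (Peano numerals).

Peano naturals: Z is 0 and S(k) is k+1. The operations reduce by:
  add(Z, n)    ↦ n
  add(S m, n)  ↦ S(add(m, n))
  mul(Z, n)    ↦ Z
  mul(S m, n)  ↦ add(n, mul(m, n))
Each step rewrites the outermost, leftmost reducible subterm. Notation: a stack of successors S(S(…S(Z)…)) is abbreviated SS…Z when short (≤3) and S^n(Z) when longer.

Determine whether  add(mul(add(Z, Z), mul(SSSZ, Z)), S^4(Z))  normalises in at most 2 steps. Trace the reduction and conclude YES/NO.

  start: add(mul(add(Z, Z), mul(SSSZ, Z)), S^4(Z))
  step 1: add(mul(Z, mul(SSSZ, Z)), S^4(Z))
  step 2: add(Z, S^4(Z))

Answer: NO — after 2 steps the term is add(Z, S^4(Z)), not yet normal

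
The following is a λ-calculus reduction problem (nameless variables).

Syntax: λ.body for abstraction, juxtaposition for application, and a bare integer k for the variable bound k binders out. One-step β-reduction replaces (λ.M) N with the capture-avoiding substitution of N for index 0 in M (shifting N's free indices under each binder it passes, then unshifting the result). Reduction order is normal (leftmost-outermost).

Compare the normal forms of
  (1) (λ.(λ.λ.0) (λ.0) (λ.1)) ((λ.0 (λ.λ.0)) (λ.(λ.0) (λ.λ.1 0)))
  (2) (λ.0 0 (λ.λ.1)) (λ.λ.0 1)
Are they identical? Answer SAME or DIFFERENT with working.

Answer: DIFFERENT — A ⇓ λ.λ.λ.1 0, B ⇓ λ.λ.λ.0 1

Reduction:
Term A:
  start: (λ.(λ.λ.0) (λ.0) (λ.1)) ((λ.0 (λ.λ.0)) (λ.(λ.0) (λ.λ.1 0)))
  step 1: (λ.λ.0) (λ.0) (λ.(λ.0 (λ.λ.0)) (λ.(λ.0) (λ.λ.1 0)))
  step 2: (λ.0) (λ.(λ.0 (λ.λ.0)) (λ.(λ.0) (λ.λ.1 0)))
  step 3: λ.(λ.0 (λ.λ.0)) (λ.(λ.0) (λ.λ.1 0))
  step 4: λ.(λ.(λ.0) (λ.λ.1 0)) (λ.λ.0)
  step 5: λ.(λ.0) (λ.λ.1 0)
  step 6: λ.λ.λ.1 0

Term B:
  start: (λ.0 0 (λ.λ.1)) (λ.λ.0 1)
  step 1: (λ.λ.0 1) (λ.λ.0 1) (λ.λ.1)
  step 2: (λ.0 (λ.λ.0 1)) (λ.λ.1)
  step 3: (λ.λ.1) (λ.λ.0 1)
  step 4: λ.λ.λ.0 1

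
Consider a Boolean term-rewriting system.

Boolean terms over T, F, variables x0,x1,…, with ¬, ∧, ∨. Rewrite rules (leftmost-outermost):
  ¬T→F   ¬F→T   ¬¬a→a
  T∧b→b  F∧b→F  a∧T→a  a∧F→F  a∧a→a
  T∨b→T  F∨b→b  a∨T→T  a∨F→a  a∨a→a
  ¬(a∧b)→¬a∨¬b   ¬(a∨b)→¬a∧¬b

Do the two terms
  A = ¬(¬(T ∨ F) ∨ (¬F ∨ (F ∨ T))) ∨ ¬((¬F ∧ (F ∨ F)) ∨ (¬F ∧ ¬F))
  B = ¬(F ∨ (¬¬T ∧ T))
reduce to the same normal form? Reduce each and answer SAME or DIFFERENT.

Answer: SAME — A ⇓ F, B ⇓ F

Reduction:
Term A:
  start: ¬(¬(T ∨ F) ∨ (¬F ∨ (F ∨ T))) ∨ ¬((¬F ∧ (F ∨ F)) ∨ (¬F ∧ ¬F))
  →1  (¬¬(T ∨ F) ∧ ¬(¬F ∨ (F ∨ T))) ∨ ¬((¬F ∧ (F ∨ F)) ∨ (¬F ∧ ¬F))
  →2  ((T ∨ F) ∧ ¬(¬F ∨ (F ∨ T))) ∨ ¬((¬F ∧ (F ∨ F)) ∨ (¬F ∧ ¬F))
  →3  (T ∧ ¬(¬F ∨ (F ∨ T))) ∨ ¬((¬F ∧ (F ∨ F)) ∨ (¬F ∧ ¬F))
  →4  ¬(¬F ∨ (F ∨ T)) ∨ ¬((¬F ∧ (F ∨ F)) ∨ (¬F ∧ ¬F))
  →5  (¬¬F ∧ ¬(F ∨ T)) ∨ ¬((¬F ∧ (F ∨ F)) ∨ (¬F ∧ ¬F))
  →6  (F ∧ ¬(F ∨ T)) ∨ ¬((¬F ∧ (F ∨ F)) ∨ (¬F ∧ ¬F))
  →7  F ∨ ¬((¬F ∧ (F ∨ F)) ∨ (¬F ∧ ¬F))
  →8  ¬((¬F ∧ (F ∨ F)) ∨ (¬F ∧ ¬F))
  →9  ¬(¬F ∧ (F ∨ F)) ∧ ¬(¬F ∧ ¬F)
  →10  (¬¬F ∨ ¬(F ∨ F)) ∧ ¬(¬F ∧ ¬F)
  →11  (F ∨ ¬(F ∨ F)) ∧ ¬(¬F ∧ ¬F)
  →12  ¬(F ∨ F) ∧ ¬(¬F ∧ ¬F)
  →13  (¬F ∧ ¬F) ∧ ¬(¬F ∧ ¬F)
  →14  ¬F ∧ ¬(¬F ∧ ¬F)
  →15  T ∧ ¬(¬F ∧ ¬F)
  →16  ¬(¬F ∧ ¬F)
  →17  ¬¬F ∨ ¬¬F
  →18  ¬¬F
  →19  F

Term B:
  start: ¬(F ∨ (¬¬T ∧ T))
  →1  ¬F ∧ ¬(¬¬T ∧ T)
  →2  T ∧ ¬(¬¬T ∧ T)
  →3  ¬(¬¬T ∧ T)
  →4  ¬¬¬T ∨ ¬T
  →5  ¬T ∨ ¬T
  →6  ¬T
  →7  F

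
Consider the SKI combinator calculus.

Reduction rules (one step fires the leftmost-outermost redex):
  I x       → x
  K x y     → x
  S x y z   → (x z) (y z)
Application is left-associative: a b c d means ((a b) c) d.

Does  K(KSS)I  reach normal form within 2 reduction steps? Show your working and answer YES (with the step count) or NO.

  start: K(KSS)I
  step 1: KSS
  step 2: S

Answer: YES — reaches normal form S in 2 ≤ 2 steps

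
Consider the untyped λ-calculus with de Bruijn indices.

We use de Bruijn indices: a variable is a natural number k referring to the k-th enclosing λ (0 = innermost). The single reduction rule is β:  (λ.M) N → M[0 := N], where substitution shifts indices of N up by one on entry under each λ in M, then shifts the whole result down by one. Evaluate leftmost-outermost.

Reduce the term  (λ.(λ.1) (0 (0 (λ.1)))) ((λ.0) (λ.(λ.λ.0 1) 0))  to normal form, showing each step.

  start: (λ.(λ.1) (0 (0 (λ.1)))) ((λ.0) (λ.(λ.λ.0 1) 0))
  step 1: (λ.(λ.0) (λ.(λ.λ.0 1) 0)) ((λ.0) (λ.(λ.λ.0 1) 0) ((λ.0) (λ.(λ.λ.0 1) 0) (λ.(λ.0) (λ.(λ.λ.0 1) 0))))
  step 2: (λ.0) (λ.(λ.λ.0 1) 0)
  step 3: λ.(λ.λ.0 1) 0
  step 4: λ.λ.0 1

Answer: normal form = λ.λ.0 1  (in 4 steps)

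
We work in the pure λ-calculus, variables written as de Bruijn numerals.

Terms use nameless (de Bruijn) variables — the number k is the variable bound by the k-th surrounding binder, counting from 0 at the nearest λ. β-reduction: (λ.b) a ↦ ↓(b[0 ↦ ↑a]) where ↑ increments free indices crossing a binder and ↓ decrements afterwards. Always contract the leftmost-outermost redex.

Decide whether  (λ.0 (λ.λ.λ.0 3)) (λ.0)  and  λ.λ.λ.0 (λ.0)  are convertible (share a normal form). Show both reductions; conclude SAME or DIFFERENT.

Answer: SAME — A ⇓ λ.λ.λ.0 (λ.0), B ⇓ λ.λ.λ.0 (λ.0)

Derivation:
Term A:
  start: (λ.0 (λ.λ.λ.0 3)) (λ.0)
  [1] (λ.0) (λ.λ.λ.0 (λ.0))
  [2] λ.λ.λ.0 (λ.0)

Term B:
  start: λ.λ.λ.0 (λ.0)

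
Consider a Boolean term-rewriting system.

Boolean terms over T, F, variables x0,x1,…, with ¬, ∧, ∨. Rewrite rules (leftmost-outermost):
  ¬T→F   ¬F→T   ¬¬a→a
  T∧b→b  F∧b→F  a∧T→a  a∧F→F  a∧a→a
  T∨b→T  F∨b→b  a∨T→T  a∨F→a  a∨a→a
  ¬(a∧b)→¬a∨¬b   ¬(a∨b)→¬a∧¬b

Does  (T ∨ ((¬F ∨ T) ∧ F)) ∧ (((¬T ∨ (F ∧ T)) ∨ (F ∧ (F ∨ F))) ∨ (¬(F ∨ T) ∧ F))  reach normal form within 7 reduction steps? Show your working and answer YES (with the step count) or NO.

Answer: NO — after 7 steps the term is F ∨ (¬(F ∨ T) ∧ F), not yet normal

Derivation:
  start: (T ∨ ((¬F ∨ T) ∧ F)) ∧ (((¬T ∨ (F ∧ T)) ∨ (F ∧ (F ∨ F))) ∨ (¬(F ∨ T) ∧ F))
  →1  T ∧ (((¬T ∨ (F ∧ T)) ∨ (F ∧ (F ∨ F))) ∨ (¬(F ∨ T) ∧ F))
  →2  ((¬T ∨ (F ∧ T)) ∨ (F ∧ (F ∨ F))) ∨ (¬(F ∨ T) ∧ F)
  →3  ((F ∨ (F ∧ T)) ∨ (F ∧ (F ∨ F))) ∨ (¬(F ∨ T) ∧ F)
  →4  ((F ∧ T) ∨ (F ∧ (F ∨ F))) ∨ (¬(F ∨ T) ∧ F)
  →5  (F ∨ (F ∧ (F ∨ F))) ∨ (¬(F ∨ T) ∧ F)
  →6  (F ∧ (F ∨ F)) ∨ (¬(F ∨ T) ∧ F)
  →7  F ∨ (¬(F ∨ T) ∧ F)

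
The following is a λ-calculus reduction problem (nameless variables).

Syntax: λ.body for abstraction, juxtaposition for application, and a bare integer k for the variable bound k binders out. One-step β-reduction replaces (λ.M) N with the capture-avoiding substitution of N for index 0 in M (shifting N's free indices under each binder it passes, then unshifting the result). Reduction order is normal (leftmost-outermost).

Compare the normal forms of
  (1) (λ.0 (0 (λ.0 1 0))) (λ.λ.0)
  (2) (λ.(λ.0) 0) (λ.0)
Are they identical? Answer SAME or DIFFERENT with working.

Answer: SAME — A ⇓ λ.0, B ⇓ λ.0

Reduction:
Term A:
  start: (λ.0 (0 (λ.0 1 0))) (λ.λ.0)
  [1] (λ.λ.0) ((λ.λ.0) (λ.0 (λ.λ.0) 0))
  [2] λ.0

Term B:
  start: (λ.(λ.0) 0) (λ.0)
  [1] (λ.0) (λ.0)
  [2] λ.0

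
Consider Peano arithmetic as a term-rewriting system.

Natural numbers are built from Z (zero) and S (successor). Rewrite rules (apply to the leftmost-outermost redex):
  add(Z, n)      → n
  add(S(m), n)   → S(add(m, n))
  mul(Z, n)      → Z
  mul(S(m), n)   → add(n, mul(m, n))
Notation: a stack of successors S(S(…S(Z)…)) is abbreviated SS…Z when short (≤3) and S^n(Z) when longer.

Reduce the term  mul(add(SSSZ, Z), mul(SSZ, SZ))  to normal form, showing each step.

Answer: normal form = S^6(Z)  (in 38 steps)

Working:
  start: mul(add(SSSZ, Z), mul(SSZ, SZ))
  step 1: mul(S(add(SSZ, Z)), mul(SSZ, SZ))
  step 2: add(mul(SSZ, SZ), mul(add(SSZ, Z), mul(SSZ, SZ)))
  step 3: add(add(SZ, mul(SZ, SZ)), mul(add(SSZ, Z), mul(SSZ, SZ)))
  step 4: add(S(add(Z, mul(SZ, SZ))), mul(add(SSZ, Z), mul(SSZ, SZ)))
  step 5: S(add(add(Z, mul(SZ, SZ)), mul(add(SSZ, Z), mul(SSZ, SZ))))
  step 6: S(add(mul(SZ, SZ), mul(add(SSZ, Z), mul(SSZ, SZ))))
  step 7: S(add(add(SZ, mul(Z, SZ)), mul(add(SSZ, Z), mul(SSZ, SZ))))
  step 8: S(add(S(add(Z, mul(Z, SZ))), mul(add(SSZ, Z), mul(SSZ, SZ))))
  step 9: S(S(add(add(Z, mul(Z, SZ)), mul(add(SSZ, Z), mul(SSZ, SZ)))))
  step 10: S(S(add(mul(Z, SZ), mul(add(SSZ, Z), mul(SSZ, SZ)))))
  step 11: S(S(add(Z, mul(add(SSZ, Z), mul(SSZ, SZ)))))
  step 12: S(S(mul(add(SSZ, Z), mul(SSZ, SZ))))
  step 13: S(S(mul(S(add(SZ, Z)), mul(SSZ, SZ))))
  step 14: S(S(add(mul(SSZ, SZ), mul(add(SZ, Z), mul(SSZ, SZ)))))
  step 15: S(S(add(add(SZ, mul(SZ, SZ)), mul(add(SZ, Z), mul(SSZ, SZ)))))
  step 16: S(S(add(S(add(Z, mul(SZ, SZ))), mul(add(SZ, Z), mul(SSZ, SZ)))))
  step 17: S(S(S(add(add(Z, mul(SZ, SZ)), mul(add(SZ, Z), mul(SSZ, SZ))))))
  step 18: S(S(S(add(mul(SZ, SZ), mul(add(SZ, Z), mul(SSZ, SZ))))))
  step 19: S(S(S(add(add(SZ, mul(Z, SZ)), mul(add(SZ, Z), mul(SSZ, SZ))))))
  step 20: S(S(S(add(S(add(Z, mul(Z, SZ))), mul(add(SZ, Z), mul(SSZ, SZ))))))
  step 21: S(S(S(S(add(add(Z, mul(Z, SZ)), mul(add(SZ, Z), mul(SSZ, SZ)))))))
  step 22: S(S(S(S(add(mul(Z, SZ), mul(add(SZ, Z), mul(SSZ, SZ)))))))
  step 23: S(S(S(S(add(Z, mul(add(SZ, Z), mul(SSZ, SZ)))))))
  step 24: S(S(S(S(mul(add(SZ, Z), mul(SSZ, SZ))))))
  step 25: S(S(S(S(mul(S(add(Z, Z)), mul(SSZ, SZ))))))
  step 26: S(S(S(S(add(mul(SSZ, SZ), mul(add(Z, Z), mul(SSZ, SZ)))))))
  step 27: S(S(S(S(add(add(SZ, mul(SZ, SZ)), mul(add(Z, Z), mul(SSZ, SZ)))))))
  step 28: S(S(S(S(add(S(add(Z, mul(SZ, SZ))), mul(add(Z, Z), mul(SSZ, SZ)))))))
  step 29: S(S(S(S(S(add(add(Z, mul(SZ, SZ)), mul(add(Z, Z), mul(SSZ, SZ))))))))
  step 30: S(S(S(S(S(add(mul(SZ, SZ), mul(add(Z, Z), mul(SSZ, SZ))))))))
  step 31: S(S(S(S(S(add(add(SZ, mul(Z, SZ)), mul(add(Z, Z), mul(SSZ, SZ))))))))
  step 32: S(S(S(S(S(add(S(add(Z, mul(Z, SZ))), mul(add(Z, Z), mul(SSZ, SZ))))))))
  step 33: S(S(S(S(S(S(add(add(Z, mul(Z, SZ)), mul(add(Z, Z), mul(SSZ, SZ)))))))))
  step 34: S(S(S(S(S(S(add(mul(Z, SZ), mul(add(Z, Z), mul(SSZ, SZ)))))))))
  step 35: S(S(S(S(S(S(add(Z, mul(add(Z, Z), mul(SSZ, SZ)))))))))
  step 36: S(S(S(S(S(S(mul(add(Z, Z), mul(SSZ, SZ))))))))
  step 37: S(S(S(S(S(S(mul(Z, mul(SSZ, SZ))))))))
  step 38: S^6(Z)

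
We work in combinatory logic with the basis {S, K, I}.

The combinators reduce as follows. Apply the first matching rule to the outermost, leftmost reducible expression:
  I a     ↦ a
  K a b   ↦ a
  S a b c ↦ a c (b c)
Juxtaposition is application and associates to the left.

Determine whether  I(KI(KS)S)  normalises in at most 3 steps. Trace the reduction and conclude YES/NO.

  start: I(KI(KS)S)
  [1] KI(KS)S
  [2] IS
  [3] S

Answer: YES — reaches normal form S in 3 ≤ 3 steps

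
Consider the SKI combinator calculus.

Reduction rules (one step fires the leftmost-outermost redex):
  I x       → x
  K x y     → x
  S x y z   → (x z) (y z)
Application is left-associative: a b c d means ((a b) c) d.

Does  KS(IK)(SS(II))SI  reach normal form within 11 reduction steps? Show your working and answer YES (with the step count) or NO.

  start: KS(IK)(SS(II))SI
  [1] S(SS(II))SI
  [2] SS(II)I(SI)
  [3] SI(III)(SI)
  [4] I(SI)(III(SI))
  [5] SI(III(SI))
  [6] SI(II(SI))
  [7] SI(I(SI))
  [8] SI(SI)

Answer: YES — reaches normal form SI(SI) in 8 ≤ 11 steps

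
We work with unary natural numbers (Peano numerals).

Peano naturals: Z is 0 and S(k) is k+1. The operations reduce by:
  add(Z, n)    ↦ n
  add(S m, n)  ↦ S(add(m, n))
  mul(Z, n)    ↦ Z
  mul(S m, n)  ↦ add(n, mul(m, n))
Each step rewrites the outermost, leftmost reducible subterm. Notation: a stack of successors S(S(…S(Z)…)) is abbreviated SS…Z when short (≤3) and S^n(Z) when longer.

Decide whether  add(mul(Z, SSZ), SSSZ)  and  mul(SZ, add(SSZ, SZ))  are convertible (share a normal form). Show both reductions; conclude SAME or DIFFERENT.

Answer: SAME — A ⇓ SSSZ, B ⇓ SSSZ

Derivation:
Term A:
  start: add(mul(Z, SSZ), SSSZ)
  →1  add(Z, SSSZ)
  →2  SSSZ

Term B:
  start: mul(SZ, add(SSZ, SZ))
  →1  add(add(SSZ, SZ), mul(Z, add(SSZ, SZ)))
  →2  add(S(add(SZ, SZ)), mul(Z, add(SSZ, SZ)))
  →3  S(add(add(SZ, SZ), mul(Z, add(SSZ, SZ))))
  →4  S(add(S(add(Z, SZ)), mul(Z, add(SSZ, SZ))))
  →5  S(S(add(add(Z, SZ), mul(Z, add(SSZ, SZ)))))
  →6  S(S(add(SZ, mul(Z, add(SSZ, SZ)))))
  →7  S(S(S(add(Z, mul(Z, add(SSZ, SZ))))))
  →8  S(S(S(mul(Z, add(SSZ, SZ)))))
  →9  SSSZ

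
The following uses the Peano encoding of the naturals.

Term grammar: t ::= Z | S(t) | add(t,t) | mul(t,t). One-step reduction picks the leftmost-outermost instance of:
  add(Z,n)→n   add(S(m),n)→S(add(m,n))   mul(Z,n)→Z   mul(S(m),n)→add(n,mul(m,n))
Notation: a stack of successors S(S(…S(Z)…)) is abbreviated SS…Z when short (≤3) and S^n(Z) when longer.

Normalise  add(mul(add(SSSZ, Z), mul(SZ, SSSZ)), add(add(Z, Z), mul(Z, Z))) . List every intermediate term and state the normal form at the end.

  start: add(mul(add(SSSZ, Z), mul(SZ, SSSZ)), add(add(Z, Z), mul(Z, Z)))
  step 1: add(mul(S(add(SSZ, Z)), mul(SZ, SSSZ)), add(add(Z, Z), mul(Z, Z)))
  step 2: add(add(mul(SZ, SSSZ), mul(add(SSZ, Z), mul(SZ, SSSZ))), add(add(Z, Z), mul(Z, Z)))
  step 3: add(add(add(SSSZ, mul(Z, SSSZ)), mul(add(SSZ, Z), mul(SZ, SSSZ))), add(add(Z, Z), mul(Z, Z)))
  step 4: add(add(S(add(SSZ, mul(Z, SSSZ))), mul(add(SSZ, Z), mul(SZ, SSSZ))), add(add(Z, Z), mul(Z, Z)))
  step 5: add(S(add(add(SSZ, mul(Z, SSSZ)), mul(add(SSZ, Z), mul(SZ, SSSZ)))), add(add(Z, Z), mul(Z, Z)))
  step 6: S(add(add(add(SSZ, mul(Z, SSSZ)), mul(add(SSZ, Z), mul(SZ, SSSZ))), add(add(Z, Z), mul(Z, Z))))
  step 7: S(add(add(S(add(SZ, mul(Z, SSSZ))), mul(add(SSZ, Z), mul(SZ, SSSZ))), add(add(Z, Z), mul(Z, Z))))
  step 8: S(add(S(add(add(SZ, mul(Z, SSSZ)), mul(add(SSZ, Z), mul(SZ, SSSZ)))), add(add(Z, Z), mul(Z, Z))))
  step 9: S(S(add(add(add(SZ, mul(Z, SSSZ)), mul(add(SSZ, Z), mul(SZ, SSSZ))), add(add(Z, Z), mul(Z, Z)))))
  step 10: S(S(add(add(S(add(Z, mul(Z, SSSZ))), mul(add(SSZ, Z), mul(SZ, SSSZ))), add(add(Z, Z), mul(Z, Z)))))
  step 11: S(S(add(S(add(add(Z, mul(Z, SSSZ)), mul(add(SSZ, Z), mul(SZ, SSSZ)))), add(add(Z, Z), mul(Z, Z)))))
  step 12: S(S(S(add(add(add(Z, mul(Z, SSSZ)), mul(add(SSZ, Z), mul(SZ, SSSZ))), add(add(Z, Z), mul(Z, Z))))))
  step 13: S(S(S(add(add(mul(Z, SSSZ), mul(add(SSZ, Z), mul(SZ, SSSZ))), add(add(Z, Z), mul(Z, Z))))))
  step 14: S(S(S(add(add(Z, mul(add(SSZ, Z), mul(SZ, SSSZ))), add(add(Z, Z), mul(Z, Z))))))
  step 15: S(S(S(add(mul(add(SSZ, Z), mul(SZ, SSSZ)), add(add(Z, Z), mul(Z, Z))))))
  step 16: S(S(S(add(mul(S(add(SZ, Z)), mul(SZ, SSSZ)), add(add(Z, Z), mul(Z, Z))))))
  step 17: S(S(S(add(add(mul(SZ, SSSZ), mul(add(SZ, Z), mul(SZ, SSSZ))), add(add(Z, Z), mul(Z, Z))))))
  step 18: S(S(S(add(add(add(SSSZ, mul(Z, SSSZ)), mul(add(SZ, Z), mul(SZ, SSSZ))), add(add(Z, Z), mul(Z, Z))))))
  step 19: S(S(S(add(add(S(add(SSZ, mul(Z, SSSZ))), mul(add(SZ, Z), mul(SZ, SSSZ))), add(add(Z, Z), mul(Z, Z))))))
  step 20: S(S(S(add(S(add(add(SSZ, mul(Z, SSSZ)), mul(add(SZ, Z), mul(SZ, SSSZ)))), add(add(Z, Z), mul(Z, Z))))))
  step 21: S(S(S(S(add(add(add(SSZ, mul(Z, SSSZ)), mul(add(SZ, Z), mul(SZ, SSSZ))), add(add(Z, Z), mul(Z, Z)))))))
  step 22: S(S(S(S(add(add(S(add(SZ, mul(Z, SSSZ))), mul(add(SZ, Z), mul(SZ, SSSZ))), add(add(Z, Z), mul(Z, Z)))))))
  step 23: S(S(S(S(add(S(add(add(SZ, mul(Z, SSSZ)), mul(add(SZ, Z), mul(SZ, SSSZ)))), add(add(Z, Z), mul(Z, Z)))))))
  step 24: S(S(S(S(S(add(add(add(SZ, mul(Z, SSSZ)), mul(add(SZ, Z), mul(SZ, SSSZ))), add(add(Z, Z), mul(Z, Z))))))))
  step 25: S(S(S(S(S(add(add(S(add(Z, mul(Z, SSSZ))), mul(add(SZ, Z), mul(SZ, SSSZ))), add(add(Z, Z), mul(Z, Z))))))))
  step 26: S(S(S(S(S(add(S(add(add(Z, mul(Z, SSSZ)), mul(add(SZ, Z), mul(SZ, SSSZ)))), add(add(Z, Z), mul(Z, Z))))))))
  step 27: S(S(S(S(S(S(add(add(add(Z, mul(Z, SSSZ)), mul(add(SZ, Z), mul(SZ, SSSZ))), add(add(Z, Z), mul(Z, Z)))))))))
  step 28: S(S(S(S(S(S(add(add(mul(Z, SSSZ), mul(add(SZ, Z), mul(SZ, SSSZ))), add(add(Z, Z), mul(Z, Z)))))))))
  step 29: S(S(S(S(S(S(add(add(Z, mul(add(SZ, Z), mul(SZ, SSSZ))), add(add(Z, Z), mul(Z, Z)))))))))
  step 30: S(S(S(S(S(S(add(mul(add(SZ, Z), mul(SZ, SSSZ)), add(add(Z, Z), mul(Z, Z)))))))))
  step 31: S(S(S(S(S(S(add(mul(S(add(Z, Z)), mul(SZ, SSSZ)), add(add(Z, Z), mul(Z, Z)))))))))
  step 32: S(S(S(S(S(S(add(add(mul(SZ, SSSZ), mul(add(Z, Z), mul(SZ, SSSZ))), add(add(Z, Z), mul(Z, Z)))))))))
  step 33: S(S(S(S(S(S(add(add(add(SSSZ, mul(Z, SSSZ)), mul(add(Z, Z), mul(SZ, SSSZ))), add(add(Z, Z), mul(Z, Z)))))))))
  step 34: S(S(S(S(S(S(add(add(S(add(SSZ, mul(Z, SSSZ))), mul(add(Z, Z), mul(SZ, SSSZ))), add(add(Z, Z), mul(Z, Z)))))))))
  step 35: S(S(S(S(S(S(add(S(add(add(SSZ, mul(Z, SSSZ)), mul(add(Z, Z), mul(SZ, SSSZ)))), add(add(Z, Z), mul(Z, Z)))))))))
  step 36: S(S(S(S(S(S(S(add(add(add(SSZ, mul(Z, SSSZ)), mul(add(Z, Z), mul(SZ, SSSZ))), add(add(Z, Z), mul(Z, Z))))))))))
  step 37: S(S(S(S(S(S(S(add(add(S(add(SZ, mul(Z, SSSZ))), mul(add(Z, Z), mul(SZ, SSSZ))), add(add(Z, Z), mul(Z, Z))))))))))
  step 38: S(S(S(S(S(S(S(add(S(add(add(SZ, mul(Z, SSSZ)), mul(add(Z, Z), mul(SZ, SSSZ)))), add(add(Z, Z), mul(Z, Z))))))))))
  step 39: S(S(S(S(S(S(S(S(add(add(add(SZ, mul(Z, SSSZ)), mul(add(Z, Z), mul(SZ, SSSZ))), add(add(Z, Z), mul(Z, Z)))))))))))
  step 40: S(S(S(S(S(S(S(S(add(add(S(add(Z, mul(Z, SSSZ))), mul(add(Z, Z), mul(SZ, SSSZ))), add(add(Z, Z), mul(Z, Z)))))))))))
  step 41: S(S(S(S(S(S(S(S(add(S(add(add(Z, mul(Z, SSSZ)), mul(add(Z, Z), mul(SZ, SSSZ)))), add(add(Z, Z), mul(Z, Z)))))))))))
  step 42: S(S(S(S(S(S(S(S(S(add(add(add(Z, mul(Z, SSSZ)), mul(add(Z, Z), mul(SZ, SSSZ))), add(add(Z, Z), mul(Z, Z))))))))))))
  step 43: S(S(S(S(S(S(S(S(S(add(add(mul(Z, SSSZ), mul(add(Z, Z), mul(SZ, SSSZ))), add(add(Z, Z), mul(Z, Z))))))))))))
  step 44: S(S(S(S(S(S(S(S(S(add(add(Z, mul(add(Z, Z), mul(SZ, SSSZ))), add(add(Z, Z), mul(Z, Z))))))))))))
  step 45: S(S(S(S(S(S(S(S(S(add(mul(add(Z, Z), mul(SZ, SSSZ)), add(add(Z, Z), mul(Z, Z))))))))))))
  step 46: S(S(S(S(S(S(S(S(S(add(mul(Z, mul(SZ, SSSZ)), add(add(Z, Z), mul(Z, Z))))))))))))
  step 47: S(S(S(S(S(S(S(S(S(add(Z, add(add(Z, Z), mul(Z, Z))))))))))))
  step 48: S(S(S(S(S(S(S(S(S(add(add(Z, Z), mul(Z, Z)))))))))))
  step 49: S(S(S(S(S(S(S(S(S(add(Z, mul(Z, Z)))))))))))
  step 50: S(S(S(S(S(S(S(S(S(mul(Z, Z))))))))))
  step 51: S^9(Z)

Answer: normal form = S^9(Z)  (in 51 steps)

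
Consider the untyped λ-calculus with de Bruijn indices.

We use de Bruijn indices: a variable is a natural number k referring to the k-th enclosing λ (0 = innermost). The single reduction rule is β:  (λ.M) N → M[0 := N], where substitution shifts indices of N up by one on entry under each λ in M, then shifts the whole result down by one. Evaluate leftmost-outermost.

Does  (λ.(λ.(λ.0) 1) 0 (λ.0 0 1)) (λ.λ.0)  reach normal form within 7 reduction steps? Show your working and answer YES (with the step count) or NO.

  start: (λ.(λ.(λ.0) 1) 0 (λ.0 0 1)) (λ.λ.0)
  →1  (λ.(λ.0) (λ.λ.0)) (λ.λ.0) (λ.0 0 (λ.λ.0))
  →2  (λ.0) (λ.λ.0) (λ.0 0 (λ.λ.0))
  →3  (λ.λ.0) (λ.0 0 (λ.λ.0))
  →4  λ.0

Answer: YES — reaches normal form λ.0 in 4 ≤ 7 steps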